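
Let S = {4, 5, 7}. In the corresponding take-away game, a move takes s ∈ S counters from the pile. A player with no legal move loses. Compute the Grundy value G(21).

G(0) = 0
G(1) = mex{} = 0
G(2) = mex{} = 0
G(3) = mex{} = 0
G(4) = mex{0} = 1
G(5) = mex{0,0} = 1
G(6) = mex{0,0} = 1
G(7) = mex{0,0,0} = 1
G(8) = mex{1,0,0} = 2
G(9) = mex{1,1,0} = 2
G(10) = mex{1,1,0} = 2
G(11) = mex{1,1,1} = 0
G(12) = mex{2,1,1} = 0
G(13) = mex{2,2,1} = 0
G(14) = mex{2,2,1} = 0
G(15) = mex{0,2,2} = 1
G(16) = mex{0,0,2} = 1
G(17) = mex{0,0,2} = 1
G(18) = mex{0,0,0} = 1
G(19) = mex{1,0,0} = 2
G(20) = mex{1,1,0} = 2
G(21) = mex{1,1,0} = 2

2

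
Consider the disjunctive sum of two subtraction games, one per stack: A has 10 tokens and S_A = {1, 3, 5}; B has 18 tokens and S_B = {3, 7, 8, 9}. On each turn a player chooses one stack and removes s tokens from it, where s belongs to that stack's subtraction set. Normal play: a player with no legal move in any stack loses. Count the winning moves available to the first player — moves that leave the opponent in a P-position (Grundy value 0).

Stack A, S = {1, 3, 5}:
G(0) = 0
G(1) = mex{0} = 1
G(2) = mex{1} = 0
G(3) = mex{0,0} = 1
G(4) = mex{1,1} = 0
G(5) = mex{0,0,0} = 1
G(6) = mex{1,1,1} = 0
G(7) = mex{0,0,0} = 1
G(8) = mex{1,1,1} = 0
G(9) = mex{0,0,0} = 1
G(10) = mex{1,1,1} = 0
G_A(10) = 0.
Stack B, S = {3, 7, 8, 9}:
G(0) = 0
G(1) = mex{} = 0
G(2) = mex{} = 0
G(3) = mex{0} = 1
G(4) = mex{0} = 1
G(5) = mex{0} = 1
G(6) = mex{1} = 0
G(7) = mex{1,0} = 2
G(8) = mex{1,0,0} = 2
G(9) = mex{0,0,0,0} = 1
G(10) = mex{2,1,0,0} = 3
G(11) = mex{2,1,1,0} = 3
G(12) = mex{1,1,1,1} = 0
G(13) = mex{3,0,1,1} = 2
G(14) = mex{3,2,0,1} = 4
G(15) = mex{0,2,2,0} = 1
G(16) = mex{2,1,2,2} = 0
G(17) = mex{4,3,1,2} = 0
G(18) = mex{1,3,3,1} = 0
G_B(18) = 0.
Combined Grundy value = 0 ⊕ 0 = 0.
A winning move leaves total XOR = 0, i.e. changes one component's Grundy value g to g ⊕ X where X is the current total.
Stack A: target g' = 0⊕0 = 0, but every legal move changes the Grundy value (mex property), so 0 moves.
Stack B: target g' = 0⊕0 = 0, but every legal move changes the Grundy value (mex property), so 0 moves.

0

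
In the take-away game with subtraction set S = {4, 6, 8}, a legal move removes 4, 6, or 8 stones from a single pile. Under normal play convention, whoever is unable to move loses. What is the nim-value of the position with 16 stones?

G(0) = 0
G(1) = mex{} = 0
G(2) = mex{} = 0
G(3) = mex{} = 0
G(4) = mex{0} = 1
G(5) = mex{0} = 1
G(6) = mex{0,0} = 1
G(7) = mex{0,0} = 1
G(8) = mex{1,0,0} = 2
G(9) = mex{1,0,0} = 2
G(10) = mex{1,1,0} = 2
G(11) = mex{1,1,0} = 2
G(12) = mex{2,1,1} = 0
G(13) = mex{2,1,1} = 0
G(14) = mex{2,2,1} = 0
G(15) = mex{2,2,1} = 0
G(16) = mex{0,2,2} = 1

1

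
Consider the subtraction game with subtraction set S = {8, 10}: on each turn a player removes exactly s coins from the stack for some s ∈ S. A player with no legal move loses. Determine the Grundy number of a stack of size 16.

2

G(0) = 0
G(1) = mex{} = 0
G(2) = mex{} = 0
G(3) = mex{} = 0
G(4) = mex{} = 0
G(5) = mex{} = 0
G(6) = mex{} = 0
G(7) = mex{} = 0
G(8) = mex{0} = 1
G(9) = mex{0} = 1
G(10) = mex{0,0} = 1
G(11) = mex{0,0} = 1
G(12) = mex{0,0} = 1
G(13) = mex{0,0} = 1
G(14) = mex{0,0} = 1
G(15) = mex{0,0} = 1
G(16) = mex{1,0} = 2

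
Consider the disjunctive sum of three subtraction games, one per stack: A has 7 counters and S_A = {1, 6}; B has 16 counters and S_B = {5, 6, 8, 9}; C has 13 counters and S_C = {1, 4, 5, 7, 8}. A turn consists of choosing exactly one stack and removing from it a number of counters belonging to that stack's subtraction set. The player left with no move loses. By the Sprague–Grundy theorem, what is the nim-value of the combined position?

0

Stack A, S = {1, 6}:
n : 0 1 2 3 4 5 6 7
G : 0 1 0 1 0 1 2 0
G_A(7) = 0.
Stack B, S = {5, 6, 8, 9}:
n :  0  1  2  3  4  5  6  7  8  9 10 11 12 13 14 15 16
G :  0  0  0  0  0  1  1  1  1  1  2  2  2  2  0  0  0
G_B(16) = 0.
Stack C, S = {1, 4, 5, 7, 8}:
n :  0  1  2  3  4  5  6  7  8  9 10 11 12 13
G :  0  1  0  1  2  3  2  3  4  5  4  0  1  0
G_C(13) = 0.
Combined Grundy value = 0 ⊕ 0 ⊕ 0 = 0.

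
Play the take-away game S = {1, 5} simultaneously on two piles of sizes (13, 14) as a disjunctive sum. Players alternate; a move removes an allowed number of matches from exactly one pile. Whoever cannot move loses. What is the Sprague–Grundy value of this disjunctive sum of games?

1

All piles use S = {1, 5}:
n :  0  1  2  3  4  5  6  7  8  9 10 11 12 13 14
G :  0  1  0  1  0  1  0  1  0  1  0  1  0  1  0
Pile A: G(13) = 1.
Pile B: G(14) = 0.
Combined Grundy value = 1 ⊕ 0 = 1.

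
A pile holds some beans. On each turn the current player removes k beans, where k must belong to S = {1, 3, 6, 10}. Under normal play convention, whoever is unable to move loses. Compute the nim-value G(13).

n :  0  1  2  3  4  5  6  7  8  9 10 11 12 13
G :  0  1  0  1  0  1  2  3  2  0  1  0  1  0

0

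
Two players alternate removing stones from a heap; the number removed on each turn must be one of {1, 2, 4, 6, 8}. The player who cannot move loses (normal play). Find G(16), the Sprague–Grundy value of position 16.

G(0) = 0
G(1) = mex{0} = 1
G(2) = mex{1,0} = 2
G(3) = mex{2,1} = 0
G(4) = mex{0,2,0} = 1
G(5) = mex{1,0,1} = 2
G(6) = mex{2,1,2,0} = 3
G(7) = mex{3,2,0,1} = 4
G(8) = mex{4,3,1,2,0} = 5
G(9) = mex{5,4,2,0,1} = 3
G(10) = mex{3,5,3,1,2} = 0
G(11) = mex{0,3,4,2,0} = 1
G(12) = mex{1,0,5,3,1} = 2
G(13) = mex{2,1,3,4,2} = 0
G(14) = mex{0,2,0,5,3} = 1
G(15) = mex{1,0,1,3,4} = 2
G(16) = mex{2,1,2,0,5} = 3

3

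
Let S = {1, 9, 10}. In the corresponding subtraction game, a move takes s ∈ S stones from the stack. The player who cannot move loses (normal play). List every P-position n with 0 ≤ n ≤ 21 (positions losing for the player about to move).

0, 2, 4, 6, 8, 19, 21

G(0) = 0
G(1) = mex{0} = 1
G(2) = mex{1} = 0
G(3) = mex{0} = 1
G(4) = mex{1} = 0
G(5) = mex{0} = 1
G(6) = mex{1} = 0
G(7) = mex{0} = 1
G(8) = mex{1} = 0
G(9) = mex{0,0} = 1
G(10) = mex{1,1,0} = 2
G(11) = mex{2,0,1} = 3
G(12) = mex{3,1,0} = 2
G(13) = mex{2,0,1} = 3
G(14) = mex{3,1,0} = 2
G(15) = mex{2,0,1} = 3
G(16) = mex{3,1,0} = 2
G(17) = mex{2,0,1} = 3
G(18) = mex{3,1,0} = 2
G(19) = mex{2,2,1} = 0
G(20) = mex{0,3,2} = 1
G(21) = mex{1,2,3} = 0
P-positions are exactly the n with G(n) = 0.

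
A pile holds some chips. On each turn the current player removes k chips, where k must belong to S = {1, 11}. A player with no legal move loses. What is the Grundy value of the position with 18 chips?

0

G(0) = 0
G(1) = mex{0} = 1
G(2) = mex{1} = 0
G(3) = mex{0} = 1
G(4) = mex{1} = 0
G(5) = mex{0} = 1
G(6) = mex{1} = 0
G(7) = mex{0} = 1
G(8) = mex{1} = 0
G(9) = mex{0} = 1
G(10) = mex{1} = 0
G(11) = mex{0,0} = 1
G(12) = mex{1,1} = 0
G(13) = mex{0,0} = 1
G(14) = mex{1,1} = 0
G(15) = mex{0,0} = 1
G(16) = mex{1,1} = 0
G(17) = mex{0,0} = 1
G(18) = mex{1,1} = 0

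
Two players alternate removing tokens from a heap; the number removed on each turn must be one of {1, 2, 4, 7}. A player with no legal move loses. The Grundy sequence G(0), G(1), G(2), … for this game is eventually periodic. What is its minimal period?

3

G(0) = 0
G(1) = mex{0} = 1
G(2) = mex{1,0} = 2
G(3) = mex{2,1} = 0
G(4) = mex{0,2,0} = 1
G(5) = mex{1,0,1} = 2
G(6) = mex{2,1,2} = 0
G(7) = mex{0,2,0,0} = 1
G(8) = mex{1,0,1,1} = 2
G(9) = mex{2,1,2,2} = 0
G(10) = mex{0,2,0,0} = 1
G(11) = mex{1,0,1,1} = 2
G(12) = mex{2,1,2,2} = 0
G(13) = mex{0,2,0,0} = 1
G(14) = mex{1,0,1,1} = 2
G(n+3) = G(n) holds for n = 0,…,6 (a full window of length max(S) = 7), so the sequence is purely periodic with period 3.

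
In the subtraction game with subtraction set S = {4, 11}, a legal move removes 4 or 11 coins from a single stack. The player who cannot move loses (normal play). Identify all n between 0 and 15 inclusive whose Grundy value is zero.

0, 1, 2, 3, 8, 9, 10, 15

n :  0  1  2  3  4  5  6  7  8  9 10 11 12 13 14 15
G :  0  0  0  0  1  1  1  1  0  0  0  2  1  1  1  0
P-positions are exactly the n with G(n) = 0.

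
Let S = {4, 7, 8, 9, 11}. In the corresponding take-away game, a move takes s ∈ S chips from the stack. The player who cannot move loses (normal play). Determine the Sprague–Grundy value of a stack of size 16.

n :  0  1  2  3  4  5  6  7  8  9 10 11 12 13 14 15 16
G :  0  0  0  0  1  1  1  1  2  2  2  2  3  3  3  0  0

0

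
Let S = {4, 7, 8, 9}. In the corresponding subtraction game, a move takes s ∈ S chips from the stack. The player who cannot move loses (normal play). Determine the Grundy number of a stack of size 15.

G(0) = 0
G(1) = mex{} = 0
G(2) = mex{} = 0
G(3) = mex{} = 0
G(4) = mex{0} = 1
G(5) = mex{0} = 1
G(6) = mex{0} = 1
G(7) = mex{0,0} = 1
G(8) = mex{1,0,0} = 2
G(9) = mex{1,0,0,0} = 2
G(10) = mex{1,0,0,0} = 2
G(11) = mex{1,1,0,0} = 2
G(12) = mex{2,1,1,0} = 3
G(13) = mex{2,1,1,1} = 0
G(14) = mex{2,1,1,1} = 0
G(15) = mex{2,2,1,1} = 0

0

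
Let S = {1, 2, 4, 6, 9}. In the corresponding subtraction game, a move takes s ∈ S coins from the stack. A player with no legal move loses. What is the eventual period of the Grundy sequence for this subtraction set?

8

G(0) = 0
G(1) = mex{0} = 1
G(2) = mex{1,0} = 2
G(3) = mex{2,1} = 0
G(4) = mex{0,2,0} = 1
G(5) = mex{1,0,1} = 2
G(6) = mex{2,1,2,0} = 3
G(7) = mex{3,2,0,1} = 4
G(8) = mex{4,3,1,2} = 0
G(9) = mex{0,4,2,0,0} = 1
G(10) = mex{1,0,3,1,1} = 2
G(11) = mex{2,1,4,2,2} = 0
G(12) = mex{0,2,0,3,0} = 1
G(13) = mex{1,0,1,4,1} = 2
G(14) = mex{2,1,2,0,2} = 3
G(15) = mex{3,2,0,1,3} = 4
G(16) = mex{4,3,1,2,4} = 0
G(17) = mex{0,4,2,0,0} = 1
G(18) = mex{1,0,3,1,1} = 2
G(n+8) = G(n) holds for n = 0,…,8 (a full window of length max(S) = 9), so the sequence is purely periodic with period 8.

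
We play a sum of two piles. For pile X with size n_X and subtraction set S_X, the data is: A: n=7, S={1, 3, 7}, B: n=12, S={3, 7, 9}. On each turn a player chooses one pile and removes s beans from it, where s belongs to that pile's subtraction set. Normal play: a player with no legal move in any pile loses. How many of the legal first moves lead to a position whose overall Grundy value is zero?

Pile A, S = {1, 3, 7}:
G(0) = 0
G(1) = mex{0} = 1
G(2) = mex{1} = 0
G(3) = mex{0,0} = 1
G(4) = mex{1,1} = 0
G(5) = mex{0,0} = 1
G(6) = mex{1,1} = 0
G(7) = mex{0,0,0} = 1
G_A(7) = 1.
Pile B, S = {3, 7, 9}:
n :  0  1  2  3  4  5  6  7  8  9 10 11 12
G :  0  0  0  1  1  1  0  2  2  1  3  3  0
G_B(12) = 0.
Combined Grundy value = 1 ⊕ 0 = 1.
A winning move leaves total XOR = 0, i.e. changes one component's Grundy value g to g ⊕ X where X is the current total.
Pile A: need g' = 1⊕1 = 0. Options: 7−1→G=0, 7−3→G=0, 7−7→G=0. Hits: 3.
Pile B: need g' = 0⊕1 = 1. Options: 12−3→G=1, 12−7→G=1, 12−9→G=1. Hits: 3.

6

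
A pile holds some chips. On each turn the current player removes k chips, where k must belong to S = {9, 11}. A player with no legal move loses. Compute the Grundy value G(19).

G(0) = 0
G(1) = mex{} = 0
G(2) = mex{} = 0
G(3) = mex{} = 0
G(4) = mex{} = 0
G(5) = mex{} = 0
G(6) = mex{} = 0
G(7) = mex{} = 0
G(8) = mex{} = 0
G(9) = mex{0} = 1
G(10) = mex{0} = 1
G(11) = mex{0,0} = 1
G(12) = mex{0,0} = 1
G(13) = mex{0,0} = 1
G(14) = mex{0,0} = 1
G(15) = mex{0,0} = 1
G(16) = mex{0,0} = 1
G(17) = mex{0,0} = 1
G(18) = mex{1,0} = 2
G(19) = mex{1,0} = 2

2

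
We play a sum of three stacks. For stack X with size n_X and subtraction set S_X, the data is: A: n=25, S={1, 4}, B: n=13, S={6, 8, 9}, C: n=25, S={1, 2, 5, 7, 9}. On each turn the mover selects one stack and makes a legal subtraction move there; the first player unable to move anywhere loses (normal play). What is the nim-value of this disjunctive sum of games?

Stack A, S = {1, 4}:
G(0) = 0
G(1) = mex{0} = 1
G(2) = mex{1} = 0
G(3) = mex{0} = 1
G(4) = mex{1,0} = 2
G(5) = mex{2,1} = 0
G(6) = mex{0,0} = 1
G(7) = mex{1,1} = 0
G(8) = mex{0,2} = 1
G(9) = mex{1,0} = 2
G(10) = mex{2,1} = 0
G(11) = mex{0,0} = 1
G(12) = mex{1,1} = 0
G(13) = mex{0,2} = 1
G(14) = mex{1,0} = 2
G(15) = mex{2,1} = 0
G(16) = mex{0,0} = 1
G(17) = mex{1,1} = 0
G(18) = mex{0,2} = 1
G(19) = mex{1,0} = 2
G(20) = mex{2,1} = 0
G(21) = mex{0,0} = 1
G(22) = mex{1,1} = 0
G(23) = mex{0,2} = 1
G(24) = mex{1,0} = 2
G(25) = mex{2,1} = 0
G_A(25) = 0.
Stack B, S = {6, 8, 9}:
G(0) = 0
G(1) = mex{} = 0
G(2) = mex{} = 0
G(3) = mex{} = 0
G(4) = mex{} = 0
G(5) = mex{} = 0
G(6) = mex{0} = 1
G(7) = mex{0} = 1
G(8) = mex{0,0} = 1
G(9) = mex{0,0,0} = 1
G(10) = mex{0,0,0} = 1
G(11) = mex{0,0,0} = 1
G(12) = mex{1,0,0} = 2
G(13) = mex{1,0,0} = 2
G_B(13) = 2.
Stack C, S = {1, 2, 5, 7, 9}:
G(0) = 0
G(1) = mex{0} = 1
G(2) = mex{1,0} = 2
G(3) = mex{2,1} = 0
G(4) = mex{0,2} = 1
G(5) = mex{1,0,0} = 2
G(6) = mex{2,1,1} = 0
G(7) = mex{0,2,2,0} = 1
G(8) = mex{1,0,0,1} = 2
G(9) = mex{2,1,1,2,0} = 3
G(10) = mex{3,2,2,0,1} = 4
G(11) = mex{4,3,0,1,2} = 5
G(12) = mex{5,4,1,2,0} = 3
G(13) = mex{3,5,2,0,1} = 4
G(14) = mex{4,3,3,1,2} = 0
G(15) = mex{0,4,4,2,0} = 1
G(16) = mex{1,0,5,3,1} = 2
G(17) = mex{2,1,3,4,2} = 0
G(18) = mex{0,2,4,5,3} = 1
G(19) = mex{1,0,0,3,4} = 2
G(20) = mex{2,1,1,4,5} = 0
G(21) = mex{0,2,2,0,3} = 1
G(22) = mex{1,0,0,1,4} = 2
G(23) = mex{2,1,1,2,0} = 3
G(24) = mex{3,2,2,0,1} = 4
G(25) = mex{4,3,0,1,2} = 5
G_C(25) = 5.
Combined Grundy value = 0 ⊕ 2 ⊕ 5 = 7.

7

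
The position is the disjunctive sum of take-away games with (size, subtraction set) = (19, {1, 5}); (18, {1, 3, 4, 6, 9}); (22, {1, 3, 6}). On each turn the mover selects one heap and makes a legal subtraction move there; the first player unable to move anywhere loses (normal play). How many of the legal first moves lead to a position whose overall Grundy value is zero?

Heap A, S = {1, 5}:
n :  0  1  2  3  4  5  6  7  8  9 10 11 12 13 14 15 16 17 18 19
G :  0  1  0  1  0  1  0  1  0  1  0  1  0  1  0  1  0  1  0  1
G_A(19) = 1.
Heap B, S = {1, 3, 4, 6, 9}:
n :  0  1  2  3  4  5  6  7  8  9 10 11 12 13 14 15 16 17 18
G :  0  1  0  1  2  3  2  0  1  4  3  2  0  1  0  1  2  3  2
G_B(18) = 2.
Heap C, S = {1, 3, 6}:
G(0) = 0
G(1) = mex{0} = 1
G(2) = mex{1} = 0
G(3) = mex{0,0} = 1
G(4) = mex{1,1} = 0
G(5) = mex{0,0} = 1
G(6) = mex{1,1,0} = 2
G(7) = mex{2,0,1} = 3
G(8) = mex{3,1,0} = 2
G(9) = mex{2,2,1} = 0
G(10) = mex{0,3,0} = 1
G(11) = mex{1,2,1} = 0
G(12) = mex{0,0,2} = 1
G(13) = mex{1,1,3} = 0
G(14) = mex{0,0,2} = 1
G(15) = mex{1,1,0} = 2
G(16) = mex{2,0,1} = 3
G(17) = mex{3,1,0} = 2
G(18) = mex{2,2,1} = 0
G(19) = mex{0,3,0} = 1
G(20) = mex{1,2,1} = 0
G(21) = mex{0,0,2} = 1
G(22) = mex{1,1,3} = 0
G_C(22) = 0.
Combined Grundy value = 1 ⊕ 2 ⊕ 0 = 3.
A winning move leaves total XOR = 0, i.e. changes one component's Grundy value g to g ⊕ X where X is the current total.
Heap A: need g' = 1⊕3 = 2. Options: 19−1→G=0, 19−5→G=0. Hits: 0.
Heap B: need g' = 2⊕3 = 1. Options: 18−1→G=3, 18−3→G=1, 18−4→G=0, 18−6→G=0, 18−9→G=4. Hits: 1.
Heap C: need g' = 0⊕3 = 3. Options: 22−1→G=1, 22−3→G=1, 22−6→G=3. Hits: 1.

2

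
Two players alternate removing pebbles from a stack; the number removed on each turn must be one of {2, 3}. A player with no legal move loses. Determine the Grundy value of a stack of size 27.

G(0) = 0
G(1) = mex{} = 0
G(2) = mex{0} = 1
G(3) = mex{0,0} = 1
G(4) = mex{1,0} = 2
G(5) = mex{1,1} = 0
G(6) = mex{2,1} = 0
G(7) = mex{0,2} = 1
G(8) = mex{0,0} = 1
G(9) = mex{1,0} = 2
G(10) = mex{1,1} = 0
G(11) = mex{2,1} = 0
G(12) = mex{0,2} = 1
G(13) = mex{0,0} = 1
G(14) = mex{1,0} = 2
G(15) = mex{1,1} = 0
G(16) = mex{2,1} = 0
G(17) = mex{0,2} = 1
G(18) = mex{0,0} = 1
G(19) = mex{1,0} = 2
G(20) = mex{1,1} = 0
G(21) = mex{2,1} = 0
G(22) = mex{0,2} = 1
G(23) = mex{0,0} = 1
G(24) = mex{1,0} = 2
G(25) = mex{1,1} = 0
G(26) = mex{2,1} = 0
G(27) = mex{0,2} = 1

1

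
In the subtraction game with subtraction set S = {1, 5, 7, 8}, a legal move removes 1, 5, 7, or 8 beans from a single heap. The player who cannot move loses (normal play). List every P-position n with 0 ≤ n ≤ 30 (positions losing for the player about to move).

G(0) = 0
G(1) = mex{0} = 1
G(2) = mex{1} = 0
G(3) = mex{0} = 1
G(4) = mex{1} = 0
G(5) = mex{0,0} = 1
G(6) = mex{1,1} = 0
G(7) = mex{0,0,0} = 1
G(8) = mex{1,1,1,0} = 2
G(9) = mex{2,0,0,1} = 3
G(10) = mex{3,1,1,0} = 2
G(11) = mex{2,0,0,1} = 3
G(12) = mex{3,1,1,0} = 2
G(13) = mex{2,2,0,1} = 3
G(14) = mex{3,3,1,0} = 2
G(15) = mex{2,2,2,1} = 0
G(16) = mex{0,3,3,2} = 1
G(17) = mex{1,2,2,3} = 0
G(18) = mex{0,3,3,2} = 1
G(19) = mex{1,2,2,3} = 0
G(20) = mex{0,0,3,2} = 1
G(21) = mex{1,1,2,3} = 0
G(22) = mex{0,0,0,2} = 1
G(23) = mex{1,1,1,0} = 2
G(24) = mex{2,0,0,1} = 3
G(25) = mex{3,1,1,0} = 2
G(26) = mex{2,0,0,1} = 3
G(27) = mex{3,1,1,0} = 2
G(28) = mex{2,2,0,1} = 3
G(29) = mex{3,3,1,0} = 2
G(30) = mex{2,2,2,1} = 0
P-positions are exactly the n with G(n) = 0.

0, 2, 4, 6, 15, 17, 19, 21, 30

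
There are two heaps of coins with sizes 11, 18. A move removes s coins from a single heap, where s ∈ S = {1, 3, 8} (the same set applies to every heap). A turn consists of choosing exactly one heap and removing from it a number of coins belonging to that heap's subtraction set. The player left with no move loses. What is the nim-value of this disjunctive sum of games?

All heaps use S = {1, 3, 8}:
n :  0  1  2  3  4  5  6  7  8  9 10 11 12 13 14 15 16 17 18
G :  0  1  0  1  0  1  0  1  2  3  2  0  1  0  1  0  1  0  1
Heap A: G(11) = 0.
Heap B: G(18) = 1.
Combined Grundy value = 0 ⊕ 1 = 1.

1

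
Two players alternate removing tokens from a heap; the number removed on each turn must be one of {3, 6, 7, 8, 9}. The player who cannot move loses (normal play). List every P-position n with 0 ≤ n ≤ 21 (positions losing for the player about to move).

0, 1, 2, 12, 13, 14

G(0) = 0
G(1) = mex{} = 0
G(2) = mex{} = 0
G(3) = mex{0} = 1
G(4) = mex{0} = 1
G(5) = mex{0} = 1
G(6) = mex{1,0} = 2
G(7) = mex{1,0,0} = 2
G(8) = mex{1,0,0,0} = 2
G(9) = mex{2,1,0,0,0} = 3
G(10) = mex{2,1,1,0,0} = 3
G(11) = mex{2,1,1,1,0} = 3
G(12) = mex{3,2,1,1,1} = 0
G(13) = mex{3,2,2,1,1} = 0
G(14) = mex{3,2,2,2,1} = 0
G(15) = mex{0,3,2,2,2} = 1
G(16) = mex{0,3,3,2,2} = 1
G(17) = mex{0,3,3,3,2} = 1
G(18) = mex{1,0,3,3,3} = 2
G(19) = mex{1,0,0,3,3} = 2
G(20) = mex{1,0,0,0,3} = 2
G(21) = mex{2,1,0,0,0} = 3
P-positions are exactly the n with G(n) = 0.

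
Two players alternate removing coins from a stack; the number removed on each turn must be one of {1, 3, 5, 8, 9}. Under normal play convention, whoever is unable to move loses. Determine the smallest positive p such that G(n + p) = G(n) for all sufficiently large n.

G(0) = 0
G(1) = mex{0} = 1
G(2) = mex{1} = 0
G(3) = mex{0,0} = 1
G(4) = mex{1,1} = 0
G(5) = mex{0,0,0} = 1
G(6) = mex{1,1,1} = 0
G(7) = mex{0,0,0} = 1
G(8) = mex{1,1,1,0} = 2
G(9) = mex{2,0,0,1,0} = 3
G(10) = mex{3,1,1,0,1} = 2
G(11) = mex{2,2,0,1,0} = 3
G(12) = mex{3,3,1,0,1} = 2
G(13) = mex{2,2,2,1,0} = 3
G(14) = mex{3,3,3,0,1} = 2
G(15) = mex{2,2,2,1,0} = 3
G(16) = mex{3,3,3,2,1} = 0
G(17) = mex{0,2,2,3,2} = 1
G(18) = mex{1,3,3,2,3} = 0
G(19) = mex{0,0,2,3,2} = 1
G(20) = mex{1,1,3,2,3} = 0
G(21) = mex{0,0,0,3,2} = 1
G(22) = mex{1,1,1,2,3} = 0
G(23) = mex{0,0,0,3,2} = 1
G(24) = mex{1,1,1,0,3} = 2
G(25) = mex{2,0,0,1,0} = 3
G(26) = mex{3,1,1,0,1} = 2
G(27) = mex{2,2,0,1,0} = 3
G(28) = mex{3,3,1,0,1} = 2
G(29) = mex{2,2,2,1,0} = 3
G(30) = mex{3,3,3,0,1} = 2
G(31) = mex{2,2,2,1,0} = 3
G(32) = mex{3,3,3,2,1} = 0
G(33) = mex{0,2,2,3,2} = 1
G(n+16) = G(n) holds for n = 0,…,8 (a full window of length max(S) = 9), so the sequence is purely periodic with period 16.

16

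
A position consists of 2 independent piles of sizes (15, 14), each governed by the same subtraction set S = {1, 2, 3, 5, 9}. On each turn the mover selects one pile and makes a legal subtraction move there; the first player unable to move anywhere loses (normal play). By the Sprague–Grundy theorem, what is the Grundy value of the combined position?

All piles use S = {1, 2, 3, 5, 9}:
n :  0  1  2  3  4  5  6  7  8  9 10 11 12 13 14 15
G :  0  1  2  3  0  1  2  3  0  1  2  3  0  1  2  3
Pile A: G(15) = 3.
Pile B: G(14) = 2.
Combined Grundy value = 3 ⊕ 2 = 1.

1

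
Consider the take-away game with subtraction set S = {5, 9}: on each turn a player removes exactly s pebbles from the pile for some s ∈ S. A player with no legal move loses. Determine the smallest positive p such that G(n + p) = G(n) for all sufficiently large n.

G(0) = 0
G(1) = mex{} = 0
G(2) = mex{} = 0
G(3) = mex{} = 0
G(4) = mex{} = 0
G(5) = mex{0} = 1
G(6) = mex{0} = 1
G(7) = mex{0} = 1
G(8) = mex{0} = 1
G(9) = mex{0,0} = 1
G(10) = mex{1,0} = 2
G(11) = mex{1,0} = 2
G(12) = mex{1,0} = 2
G(13) = mex{1,0} = 2
G(14) = mex{1,1} = 0
G(15) = mex{2,1} = 0
G(16) = mex{2,1} = 0
G(17) = mex{2,1} = 0
G(18) = mex{2,1} = 0
G(19) = mex{0,2} = 1
G(20) = mex{0,2} = 1
G(21) = mex{0,2} = 1
G(22) = mex{0,2} = 1
G(23) = mex{0,0} = 1
G(24) = mex{1,0} = 2
G(25) = mex{1,0} = 2
G(26) = mex{1,0} = 2
G(27) = mex{1,0} = 2
G(28) = mex{1,1} = 0
G(29) = mex{2,1} = 0
G(n+14) = G(n) holds for n = 0,…,8 (a full window of length max(S) = 9), so the sequence is purely periodic with period 14.

14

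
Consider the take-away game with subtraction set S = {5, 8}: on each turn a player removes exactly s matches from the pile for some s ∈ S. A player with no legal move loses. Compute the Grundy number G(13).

n :  0  1  2  3  4  5  6  7  8  9 10 11 12 13
G :  0  0  0  0  0  1  1  1  1  1  2  2  2  0

0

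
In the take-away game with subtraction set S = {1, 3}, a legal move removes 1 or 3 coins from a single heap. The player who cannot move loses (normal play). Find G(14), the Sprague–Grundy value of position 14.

G(0) = 0
G(1) = mex{0} = 1
G(2) = mex{1} = 0
G(3) = mex{0,0} = 1
G(4) = mex{1,1} = 0
G(5) = mex{0,0} = 1
G(6) = mex{1,1} = 0
G(7) = mex{0,0} = 1
G(8) = mex{1,1} = 0
G(9) = mex{0,0} = 1
G(10) = mex{1,1} = 0
G(11) = mex{0,0} = 1
G(12) = mex{1,1} = 0
G(13) = mex{0,0} = 1
G(14) = mex{1,1} = 0

0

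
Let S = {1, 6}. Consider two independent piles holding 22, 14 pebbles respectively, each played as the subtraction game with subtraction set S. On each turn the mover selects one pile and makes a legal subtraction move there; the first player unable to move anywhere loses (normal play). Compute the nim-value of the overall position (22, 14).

All piles use S = {1, 6}:
n :  0  1  2  3  4  5  6  7  8  9 10 11 12 13 14 15 16 17 18 19 20 21 22
G :  0  1  0  1  0  1  2  0  1  0  1  0  1  2  0  1  0  1  0  1  2  0  1
Pile A: G(22) = 1.
Pile B: G(14) = 0.
Combined Grundy value = 1 ⊕ 0 = 1.

1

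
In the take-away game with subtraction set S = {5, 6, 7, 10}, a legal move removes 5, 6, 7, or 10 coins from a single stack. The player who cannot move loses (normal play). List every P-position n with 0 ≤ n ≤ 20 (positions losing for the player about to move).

0, 1, 2, 3, 4, 15, 16, 17, 18, 19

G(0) = 0
G(1) = mex{} = 0
G(2) = mex{} = 0
G(3) = mex{} = 0
G(4) = mex{} = 0
G(5) = mex{0} = 1
G(6) = mex{0,0} = 1
G(7) = mex{0,0,0} = 1
G(8) = mex{0,0,0} = 1
G(9) = mex{0,0,0} = 1
G(10) = mex{1,0,0,0} = 2
G(11) = mex{1,1,0,0} = 2
G(12) = mex{1,1,1,0} = 2
G(13) = mex{1,1,1,0} = 2
G(14) = mex{1,1,1,0} = 2
G(15) = mex{2,1,1,1} = 0
G(16) = mex{2,2,1,1} = 0
G(17) = mex{2,2,2,1} = 0
G(18) = mex{2,2,2,1} = 0
G(19) = mex{2,2,2,1} = 0
G(20) = mex{0,2,2,2} = 1
P-positions are exactly the n with G(n) = 0.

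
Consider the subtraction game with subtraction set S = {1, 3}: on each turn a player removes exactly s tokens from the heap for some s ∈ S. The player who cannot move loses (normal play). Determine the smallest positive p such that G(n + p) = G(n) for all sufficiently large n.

n :  0  1  2  3  4  5  6  7  8  9 10 11 12 13 14
G :  0  1  0  1  0  1  0  1  0  1  0  1  0  1  0
G(n+2) = G(n) holds for n = 0,…,2 (a full window of length max(S) = 3), so the sequence is purely periodic with period 2.

2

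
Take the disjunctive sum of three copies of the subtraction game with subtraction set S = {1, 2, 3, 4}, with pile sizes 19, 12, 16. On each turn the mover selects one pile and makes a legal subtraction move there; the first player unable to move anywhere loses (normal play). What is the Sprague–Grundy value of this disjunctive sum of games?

All piles use S = {1, 2, 3, 4}:
n :  0  1  2  3  4  5  6  7  8  9 10 11 12 13 14 15 16 17 18 19
G :  0  1  2  3  4  0  1  2  3  4  0  1  2  3  4  0  1  2  3  4
Pile A: G(19) = 4.
Pile B: G(12) = 2.
Pile C: G(16) = 1.
Combined Grundy value = 4 ⊕ 2 ⊕ 1 = 7.

7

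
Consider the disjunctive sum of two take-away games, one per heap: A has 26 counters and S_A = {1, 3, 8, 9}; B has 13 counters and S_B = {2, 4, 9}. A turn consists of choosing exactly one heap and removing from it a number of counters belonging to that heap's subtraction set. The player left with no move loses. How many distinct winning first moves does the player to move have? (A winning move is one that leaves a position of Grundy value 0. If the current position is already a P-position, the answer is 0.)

3

Heap A, S = {1, 3, 8, 9}:
n :  0  1  2  3  4  5  6  7  8  9 10 11 12 13 14 15 16 17 18 19 20 21 22 23 24 25 26
G :  0  1  0  1  0  1  0  1  2  3  2  3  2  3  2  3  0  1  0  1  0  1  0  1  2  3  2
G_A(26) = 2.
Heap B, S = {2, 4, 9}:
G(0) = 0
G(1) = mex{} = 0
G(2) = mex{0} = 1
G(3) = mex{0} = 1
G(4) = mex{1,0} = 2
G(5) = mex{1,0} = 2
G(6) = mex{2,1} = 0
G(7) = mex{2,1} = 0
G(8) = mex{0,2} = 1
G(9) = mex{0,2,0} = 1
G(10) = mex{1,0,0} = 2
G(11) = mex{1,0,1} = 2
G(12) = mex{2,1,1} = 0
G(13) = mex{2,1,2} = 0
G_B(13) = 0.
Combined Grundy value = 2 ⊕ 0 = 2.
A winning move leaves total XOR = 0, i.e. changes one component's Grundy value g to g ⊕ X where X is the current total.
Heap A: need g' = 2⊕2 = 0. Options: 26−1→G=3, 26−3→G=1, 26−8→G=0, 26−9→G=1. Hits: 1.
Heap B: need g' = 0⊕2 = 2. Options: 13−2→G=2, 13−4→G=1, 13−9→G=2. Hits: 2.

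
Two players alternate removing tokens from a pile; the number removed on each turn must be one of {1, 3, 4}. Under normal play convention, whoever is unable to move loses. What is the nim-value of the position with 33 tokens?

n :  0  1  2  3  4  5  6  7  8  9 10 11 12 13 14 15 16 17 18 19 20 21 22 23 24 25 26 27 28 29 30 31 32 33
G :  0  1  0  1  2  3  2  0  1  0  1  2  3  2  0  1  0  1  2  3  2  0  1  0  1  2  3  2  0  1  0  1  2  3

3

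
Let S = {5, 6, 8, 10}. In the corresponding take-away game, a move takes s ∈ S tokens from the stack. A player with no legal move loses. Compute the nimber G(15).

n :  0  1  2  3  4  5  6  7  8  9 10 11 12 13 14 15
G :  0  0  0  0  0  1  1  1  1  1  2  2  2  2  2  0

0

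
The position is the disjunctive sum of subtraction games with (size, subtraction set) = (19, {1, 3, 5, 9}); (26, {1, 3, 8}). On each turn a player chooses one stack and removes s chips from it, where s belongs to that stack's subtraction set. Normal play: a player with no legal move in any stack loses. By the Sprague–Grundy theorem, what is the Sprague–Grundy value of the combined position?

Stack A, S = {1, 3, 5, 9}:
n :  0  1  2  3  4  5  6  7  8  9 10 11 12 13 14 15 16 17 18 19
G :  0  1  0  1  0  1  0  1  0  1  0  1  0  1  0  1  0  1  0  1
G_A(19) = 1.
Stack B, S = {1, 3, 8}:
G(0) = 0
G(1) = mex{0} = 1
G(2) = mex{1} = 0
G(3) = mex{0,0} = 1
G(4) = mex{1,1} = 0
G(5) = mex{0,0} = 1
G(6) = mex{1,1} = 0
G(7) = mex{0,0} = 1
G(8) = mex{1,1,0} = 2
G(9) = mex{2,0,1} = 3
G(10) = mex{3,1,0} = 2
G(11) = mex{2,2,1} = 0
G(12) = mex{0,3,0} = 1
G(13) = mex{1,2,1} = 0
G(14) = mex{0,0,0} = 1
G(15) = mex{1,1,1} = 0
G(16) = mex{0,0,2} = 1
G(17) = mex{1,1,3} = 0
G(18) = mex{0,0,2} = 1
G(19) = mex{1,1,0} = 2
G(20) = mex{2,0,1} = 3
G(21) = mex{3,1,0} = 2
G(22) = mex{2,2,1} = 0
G(23) = mex{0,3,0} = 1
G(24) = mex{1,2,1} = 0
G(25) = mex{0,0,0} = 1
G(26) = mex{1,1,1} = 0
G_B(26) = 0.
Combined Grundy value = 1 ⊕ 0 = 1.

1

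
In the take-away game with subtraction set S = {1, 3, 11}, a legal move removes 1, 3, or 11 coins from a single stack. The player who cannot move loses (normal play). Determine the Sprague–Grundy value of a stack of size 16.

0

G(0) = 0
G(1) = mex{0} = 1
G(2) = mex{1} = 0
G(3) = mex{0,0} = 1
G(4) = mex{1,1} = 0
G(5) = mex{0,0} = 1
G(6) = mex{1,1} = 0
G(7) = mex{0,0} = 1
G(8) = mex{1,1} = 0
G(9) = mex{0,0} = 1
G(10) = mex{1,1} = 0
G(11) = mex{0,0,0} = 1
G(12) = mex{1,1,1} = 0
G(13) = mex{0,0,0} = 1
G(14) = mex{1,1,1} = 0
G(15) = mex{0,0,0} = 1
G(16) = mex{1,1,1} = 0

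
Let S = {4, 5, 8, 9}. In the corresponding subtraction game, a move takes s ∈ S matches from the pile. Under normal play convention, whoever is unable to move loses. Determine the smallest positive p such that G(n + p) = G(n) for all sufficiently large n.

13

n :  0  1  2  3  4  5  6  7  8  9 10 11 12 13 14 15 16 17 18 19 20 21 22 23 24 25 26 27
G :  0  0  0  0  1  1  1  1  2  2  2  2  3  0  0  0  0  1  1  1  1  2  2  2  2  3  0  0
G(n+13) = G(n) holds for n = 0,…,8 (a full window of length max(S) = 9), so the sequence is purely periodic with period 13.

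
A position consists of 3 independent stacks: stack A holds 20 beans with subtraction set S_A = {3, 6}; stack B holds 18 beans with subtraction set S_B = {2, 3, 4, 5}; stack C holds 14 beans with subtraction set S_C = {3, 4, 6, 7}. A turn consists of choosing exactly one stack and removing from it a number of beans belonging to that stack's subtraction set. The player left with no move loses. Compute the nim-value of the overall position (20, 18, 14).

Stack A, S = {3, 6}:
G(0) = 0
G(1) = mex{} = 0
G(2) = mex{} = 0
G(3) = mex{0} = 1
G(4) = mex{0} = 1
G(5) = mex{0} = 1
G(6) = mex{1,0} = 2
G(7) = mex{1,0} = 2
G(8) = mex{1,0} = 2
G(9) = mex{2,1} = 0
G(10) = mex{2,1} = 0
G(11) = mex{2,1} = 0
G(12) = mex{0,2} = 1
G(13) = mex{0,2} = 1
G(14) = mex{0,2} = 1
G(15) = mex{1,0} = 2
G(16) = mex{1,0} = 2
G(17) = mex{1,0} = 2
G(18) = mex{2,1} = 0
G(19) = mex{2,1} = 0
G(20) = mex{2,1} = 0
G_A(20) = 0.
Stack B, S = {2, 3, 4, 5}:
n :  0  1  2  3  4  5  6  7  8  9 10 11 12 13 14 15 16 17 18
G :  0  0  1  1  2  2  3  0  0  1  1  2  2  3  0  0  1  1  2
G_B(18) = 2.
Stack C, S = {3, 4, 6, 7}:
n :  0  1  2  3  4  5  6  7  8  9 10 11 12 13 14
G :  0  0  0  1  1  1  2  2  2  3  0  0  0  1  1
G_C(14) = 1.
Combined Grundy value = 0 ⊕ 2 ⊕ 1 = 3.

3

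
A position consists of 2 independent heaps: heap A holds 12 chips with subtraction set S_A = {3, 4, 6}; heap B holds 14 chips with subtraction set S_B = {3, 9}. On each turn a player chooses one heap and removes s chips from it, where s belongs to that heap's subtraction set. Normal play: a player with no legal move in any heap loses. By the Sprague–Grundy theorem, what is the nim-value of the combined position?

Heap A, S = {3, 4, 6}:
n :  0  1  2  3  4  5  6  7  8  9 10 11 12
G :  0  0  0  1  1  1  2  2  2  0  0  0  1
G_A(12) = 1.
Heap B, S = {3, 9}:
G(0) = 0
G(1) = mex{} = 0
G(2) = mex{} = 0
G(3) = mex{0} = 1
G(4) = mex{0} = 1
G(5) = mex{0} = 1
G(6) = mex{1} = 0
G(7) = mex{1} = 0
G(8) = mex{1} = 0
G(9) = mex{0,0} = 1
G(10) = mex{0,0} = 1
G(11) = mex{0,0} = 1
G(12) = mex{1,1} = 0
G(13) = mex{1,1} = 0
G(14) = mex{1,1} = 0
G_B(14) = 0.
Combined Grundy value = 1 ⊕ 0 = 1.

1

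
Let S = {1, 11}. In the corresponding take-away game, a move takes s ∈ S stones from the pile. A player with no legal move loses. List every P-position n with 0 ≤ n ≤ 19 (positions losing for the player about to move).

G(0) = 0
G(1) = mex{0} = 1
G(2) = mex{1} = 0
G(3) = mex{0} = 1
G(4) = mex{1} = 0
G(5) = mex{0} = 1
G(6) = mex{1} = 0
G(7) = mex{0} = 1
G(8) = mex{1} = 0
G(9) = mex{0} = 1
G(10) = mex{1} = 0
G(11) = mex{0,0} = 1
G(12) = mex{1,1} = 0
G(13) = mex{0,0} = 1
G(14) = mex{1,1} = 0
G(15) = mex{0,0} = 1
G(16) = mex{1,1} = 0
G(17) = mex{0,0} = 1
G(18) = mex{1,1} = 0
G(19) = mex{0,0} = 1
P-positions are exactly the n with G(n) = 0.

0, 2, 4, 6, 8, 10, 12, 14, 16, 18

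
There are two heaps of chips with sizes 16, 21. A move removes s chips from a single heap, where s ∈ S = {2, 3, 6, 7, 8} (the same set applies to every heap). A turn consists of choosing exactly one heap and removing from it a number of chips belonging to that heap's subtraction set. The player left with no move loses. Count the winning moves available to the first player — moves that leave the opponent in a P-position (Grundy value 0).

0

All heaps use S = {2, 3, 6, 7, 8}:
n :  0  1  2  3  4  5  6  7  8  9 10 11 12 13 14 15 16 17 18 19 20 21
G :  0  0  1  1  2  0  3  1  2  2  0  3  1  2  0  0  1  1  2  0  3  1
Heap A: G(16) = 1.
Heap B: G(21) = 1.
Combined Grundy value = 1 ⊕ 1 = 0.
A winning move leaves total XOR = 0, i.e. changes one component's Grundy value g to g ⊕ X where X is the current total.
Heap A: target g' = 1⊕0 = 1, but every legal move changes the Grundy value (mex property), so 0 moves.
Heap B: target g' = 1⊕0 = 1, but every legal move changes the Grundy value (mex property), so 0 moves.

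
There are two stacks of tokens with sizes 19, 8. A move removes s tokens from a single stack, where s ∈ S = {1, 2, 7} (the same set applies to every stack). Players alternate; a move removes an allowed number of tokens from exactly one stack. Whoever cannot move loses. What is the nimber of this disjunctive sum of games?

3

All stacks use S = {1, 2, 7}:
n :  0  1  2  3  4  5  6  7  8  9 10 11 12 13 14 15 16 17 18 19
G :  0  1  2  0  1  2  0  1  2  0  1  2  0  1  2  0  1  2  0  1
Stack A: G(19) = 1.
Stack B: G(8) = 2.
Combined Grundy value = 1 ⊕ 2 = 3.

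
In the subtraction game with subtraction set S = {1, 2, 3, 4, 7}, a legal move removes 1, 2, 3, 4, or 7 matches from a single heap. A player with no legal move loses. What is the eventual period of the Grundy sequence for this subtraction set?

n :  0  1  2  3  4  5  6  7  8  9 10 11 12 13 14
G :  0  1  2  3  4  0  1  2  3  4  0  1  2  3  4
G(n+5) = G(n) holds for n = 0,…,6 (a full window of length max(S) = 7), so the sequence is purely periodic with period 5.

5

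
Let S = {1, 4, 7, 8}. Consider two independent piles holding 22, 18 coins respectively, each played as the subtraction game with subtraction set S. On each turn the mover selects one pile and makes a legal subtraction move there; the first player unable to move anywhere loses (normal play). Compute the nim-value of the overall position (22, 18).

1

All piles use S = {1, 4, 7, 8}:
G(0) = 0
G(1) = mex{0} = 1
G(2) = mex{1} = 0
G(3) = mex{0} = 1
G(4) = mex{1,0} = 2
G(5) = mex{2,1} = 0
G(6) = mex{0,0} = 1
G(7) = mex{1,1,0} = 2
G(8) = mex{2,2,1,0} = 3
G(9) = mex{3,0,0,1} = 2
G(10) = mex{2,1,1,0} = 3
G(11) = mex{3,2,2,1} = 0
G(12) = mex{0,3,0,2} = 1
G(13) = mex{1,2,1,0} = 3
G(14) = mex{3,3,2,1} = 0
G(15) = mex{0,0,3,2} = 1
G(16) = mex{1,1,2,3} = 0
G(17) = mex{0,3,3,2} = 1
G(18) = mex{1,0,0,3} = 2
G(19) = mex{2,1,1,0} = 3
G(20) = mex{3,0,3,1} = 2
G(21) = mex{2,1,0,3} = 4
G(22) = mex{4,2,1,0} = 3
Pile A: G(22) = 3.
Pile B: G(18) = 2.
Combined Grundy value = 3 ⊕ 2 = 1.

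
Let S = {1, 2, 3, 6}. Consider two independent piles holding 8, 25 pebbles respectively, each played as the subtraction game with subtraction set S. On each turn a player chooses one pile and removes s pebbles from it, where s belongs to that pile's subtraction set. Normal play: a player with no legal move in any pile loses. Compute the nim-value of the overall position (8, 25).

All piles use S = {1, 2, 3, 6}:
n :  0  1  2  3  4  5  6  7  8  9 10 11 12 13 14 15 16 17 18 19 20 21 22 23 24 25
G :  0  1  2  3  0  1  2  3  0  1  2  3  0  1  2  3  0  1  2  3  0  1  2  3  0  1
Pile A: G(8) = 0.
Pile B: G(25) = 1.
Combined Grundy value = 0 ⊕ 1 = 1.

1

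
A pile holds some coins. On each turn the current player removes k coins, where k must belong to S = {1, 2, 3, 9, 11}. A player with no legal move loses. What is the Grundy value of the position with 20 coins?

0

G(0) = 0
G(1) = mex{0} = 1
G(2) = mex{1,0} = 2
G(3) = mex{2,1,0} = 3
G(4) = mex{3,2,1} = 0
G(5) = mex{0,3,2} = 1
G(6) = mex{1,0,3} = 2
G(7) = mex{2,1,0} = 3
G(8) = mex{3,2,1} = 0
G(9) = mex{0,3,2,0} = 1
G(10) = mex{1,0,3,1} = 2
G(11) = mex{2,1,0,2,0} = 3
G(12) = mex{3,2,1,3,1} = 0
G(13) = mex{0,3,2,0,2} = 1
G(14) = mex{1,0,3,1,3} = 2
G(15) = mex{2,1,0,2,0} = 3
G(16) = mex{3,2,1,3,1} = 0
G(17) = mex{0,3,2,0,2} = 1
G(18) = mex{1,0,3,1,3} = 2
G(19) = mex{2,1,0,2,0} = 3
G(20) = mex{3,2,1,3,1} = 0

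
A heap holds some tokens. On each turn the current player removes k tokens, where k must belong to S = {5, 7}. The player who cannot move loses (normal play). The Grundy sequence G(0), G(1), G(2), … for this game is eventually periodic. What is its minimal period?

12

G(0) = 0
G(1) = mex{} = 0
G(2) = mex{} = 0
G(3) = mex{} = 0
G(4) = mex{} = 0
G(5) = mex{0} = 1
G(6) = mex{0} = 1
G(7) = mex{0,0} = 1
G(8) = mex{0,0} = 1
G(9) = mex{0,0} = 1
G(10) = mex{1,0} = 2
G(11) = mex{1,0} = 2
G(12) = mex{1,1} = 0
G(13) = mex{1,1} = 0
G(14) = mex{1,1} = 0
G(15) = mex{2,1} = 0
G(16) = mex{2,1} = 0
G(17) = mex{0,2} = 1
G(18) = mex{0,2} = 1
G(19) = mex{0,0} = 1
G(20) = mex{0,0} = 1
G(21) = mex{0,0} = 1
G(22) = mex{1,0} = 2
G(23) = mex{1,0} = 2
G(24) = mex{1,1} = 0
G(25) = mex{1,1} = 0
G(n+12) = G(n) holds for n = 0,…,6 (a full window of length max(S) = 7), so the sequence is purely periodic with period 12.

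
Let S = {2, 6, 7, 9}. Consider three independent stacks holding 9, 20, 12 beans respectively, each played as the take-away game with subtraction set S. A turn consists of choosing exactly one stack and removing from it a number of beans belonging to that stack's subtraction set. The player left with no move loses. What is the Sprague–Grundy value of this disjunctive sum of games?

All stacks use S = {2, 6, 7, 9}:
G(0) = 0
G(1) = mex{} = 0
G(2) = mex{0} = 1
G(3) = mex{0} = 1
G(4) = mex{1} = 0
G(5) = mex{1} = 0
G(6) = mex{0,0} = 1
G(7) = mex{0,0,0} = 1
G(8) = mex{1,1,0} = 2
G(9) = mex{1,1,1,0} = 2
G(10) = mex{2,0,1,0} = 3
G(11) = mex{2,0,0,1} = 3
G(12) = mex{3,1,0,1} = 2
G(13) = mex{3,1,1,0} = 2
G(14) = mex{2,2,1,0} = 3
G(15) = mex{2,2,2,1} = 0
G(16) = mex{3,3,2,1} = 0
G(17) = mex{0,3,3,2} = 1
G(18) = mex{0,2,3,2} = 1
G(19) = mex{1,2,2,3} = 0
G(20) = mex{1,3,2,3} = 0
Stack A: G(9) = 2.
Stack B: G(20) = 0.
Stack C: G(12) = 2.
Combined Grundy value = 2 ⊕ 0 ⊕ 2 = 0.

0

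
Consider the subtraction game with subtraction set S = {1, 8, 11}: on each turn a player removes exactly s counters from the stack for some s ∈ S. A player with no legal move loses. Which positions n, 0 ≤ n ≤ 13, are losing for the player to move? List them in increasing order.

n :  0  1  2  3  4  5  6  7  8  9 10 11 12 13
G :  0  1  0  1  0  1  0  1  2  0  1  2  3  2
P-positions are exactly the n with G(n) = 0.

0, 2, 4, 6, 9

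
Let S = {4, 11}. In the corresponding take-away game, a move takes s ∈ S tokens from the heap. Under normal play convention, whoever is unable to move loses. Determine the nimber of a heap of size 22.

n :  0  1  2  3  4  5  6  7  8  9 10 11 12 13 14 15 16 17 18 19 20 21 22
G :  0  0  0  0  1  1  1  1  0  0  0  2  1  1  1  0  0  0  0  1  1  1  1

1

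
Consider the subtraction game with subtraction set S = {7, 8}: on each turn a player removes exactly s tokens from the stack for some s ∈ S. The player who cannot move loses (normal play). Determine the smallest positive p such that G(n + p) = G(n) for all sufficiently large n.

15

n :  0  1  2  3  4  5  6  7  8  9 10 11 12 13 14 15 16 17 18 19 20 21 22 23 24 25 26 27 28 29 30 31
G :  0  0  0  0  0  0  0  1  1  1  1  1  1  1  2  0  0  0  0  0  0  0  1  1  1  1  1  1  1  2  0  0
G(n+15) = G(n) holds for n = 0,…,7 (a full window of length max(S) = 8), so the sequence is purely periodic with period 15.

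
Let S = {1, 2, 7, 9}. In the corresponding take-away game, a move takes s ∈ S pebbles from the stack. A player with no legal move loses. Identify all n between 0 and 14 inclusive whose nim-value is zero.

n :  0  1  2  3  4  5  6  7  8  9 10 11 12 13 14
G :  0  1  2  0  1  2  0  1  2  3  4  0  1  2  0
P-positions are exactly the n with G(n) = 0.

0, 3, 6, 11, 14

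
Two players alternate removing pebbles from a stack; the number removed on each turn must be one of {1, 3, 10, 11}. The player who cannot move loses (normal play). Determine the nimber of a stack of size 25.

G(0) = 0
G(1) = mex{0} = 1
G(2) = mex{1} = 0
G(3) = mex{0,0} = 1
G(4) = mex{1,1} = 0
G(5) = mex{0,0} = 1
G(6) = mex{1,1} = 0
G(7) = mex{0,0} = 1
G(8) = mex{1,1} = 0
G(9) = mex{0,0} = 1
G(10) = mex{1,1,0} = 2
G(11) = mex{2,0,1,0} = 3
G(12) = mex{3,1,0,1} = 2
G(13) = mex{2,2,1,0} = 3
G(14) = mex{3,3,0,1} = 2
G(15) = mex{2,2,1,0} = 3
G(16) = mex{3,3,0,1} = 2
G(17) = mex{2,2,1,0} = 3
G(18) = mex{3,3,0,1} = 2
G(19) = mex{2,2,1,0} = 3
G(20) = mex{3,3,2,1} = 0
G(21) = mex{0,2,3,2} = 1
G(22) = mex{1,3,2,3} = 0
G(23) = mex{0,0,3,2} = 1
G(24) = mex{1,1,2,3} = 0
G(25) = mex{0,0,3,2} = 1

1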